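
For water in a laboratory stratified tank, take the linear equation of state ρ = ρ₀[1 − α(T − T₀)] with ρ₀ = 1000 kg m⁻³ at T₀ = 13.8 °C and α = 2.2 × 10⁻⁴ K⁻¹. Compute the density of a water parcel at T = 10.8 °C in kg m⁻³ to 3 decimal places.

1000.660 kg m⁻³

T − T₀ = -3.0 K.
Bracket = 1 − α·(-3.0) = 1 + (6.60 × 10⁻⁴) = 1.0006600.
ρ = 1000 × 1.0006600 = 1000.660 kg m⁻³.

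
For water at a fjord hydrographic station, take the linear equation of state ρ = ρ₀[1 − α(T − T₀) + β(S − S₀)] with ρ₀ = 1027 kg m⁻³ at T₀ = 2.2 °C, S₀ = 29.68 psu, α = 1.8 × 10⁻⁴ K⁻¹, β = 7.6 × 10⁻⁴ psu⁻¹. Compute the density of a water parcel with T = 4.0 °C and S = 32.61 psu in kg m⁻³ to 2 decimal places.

T − T₀ = +1.8 K, S − S₀ = +2.93 psu.
Bracket = 1 − α·(+1.8) + β·(+2.93) = 1 + (1.9028 × 10⁻³) = 1.0019028.
ρ = 1027 × 1.0019028 = 1028.95 kg m⁻³.

1028.95 kg m⁻³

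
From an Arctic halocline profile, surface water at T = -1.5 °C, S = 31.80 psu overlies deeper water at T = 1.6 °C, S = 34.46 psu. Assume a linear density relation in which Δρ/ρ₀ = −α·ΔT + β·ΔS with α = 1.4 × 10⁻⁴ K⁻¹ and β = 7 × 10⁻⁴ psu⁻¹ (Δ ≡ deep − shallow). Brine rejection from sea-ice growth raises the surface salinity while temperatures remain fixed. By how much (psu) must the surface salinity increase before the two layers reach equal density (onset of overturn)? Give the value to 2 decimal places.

2.04 psu

Neutral buoyancy requires −α(T_deep − T_surf) + β(S_deep − S_surf′) = 0.
S_surf′ = S_deep − (α/β)·ΔT = 34.46 − (1.4 × 10⁻⁴/7 × 10⁻⁴)·(+3.1) = 33.8400 psu.
Increase required: 33.8400 − 31.80 = 2.0400 psu.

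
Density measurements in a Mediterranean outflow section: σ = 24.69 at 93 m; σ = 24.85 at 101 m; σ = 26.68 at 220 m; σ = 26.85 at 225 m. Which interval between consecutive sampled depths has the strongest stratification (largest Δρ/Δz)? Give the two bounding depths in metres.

Compute the density gradient over each adjacent pair:
  93–101 m: Δρ/Δz = 0.16/8 = 0.020 kg m⁻⁴
  101–220 m: Δρ/Δz = 1.83/119 = 0.015 kg m⁻⁴
  220–225 m: Δρ/Δz = 0.17/5 = 0.034 kg m⁻⁴
The largest gradient is in the 220–225 m interval — the pycnocline.

220–225 m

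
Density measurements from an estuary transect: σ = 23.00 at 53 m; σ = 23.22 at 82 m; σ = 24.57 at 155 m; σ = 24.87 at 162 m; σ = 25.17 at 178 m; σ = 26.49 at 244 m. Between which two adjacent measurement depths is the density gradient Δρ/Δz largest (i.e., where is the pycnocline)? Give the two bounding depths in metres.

Compute the density gradient over each adjacent pair:
  53–82 m: Δρ/Δz = 0.22/29 = 7.6 × 10⁻³ kg m⁻⁴
  82–155 m: Δρ/Δz = 1.35/73 = 0.018 kg m⁻⁴
  155–162 m: Δρ/Δz = 0.30/7 = 0.043 kg m⁻⁴
  162–178 m: Δρ/Δz = 0.30/16 = 0.019 kg m⁻⁴
  178–244 m: Δρ/Δz = 1.32/66 = 0.020 kg m⁻⁴
The largest gradient is in the 155–162 m interval — the pycnocline.

155–162 m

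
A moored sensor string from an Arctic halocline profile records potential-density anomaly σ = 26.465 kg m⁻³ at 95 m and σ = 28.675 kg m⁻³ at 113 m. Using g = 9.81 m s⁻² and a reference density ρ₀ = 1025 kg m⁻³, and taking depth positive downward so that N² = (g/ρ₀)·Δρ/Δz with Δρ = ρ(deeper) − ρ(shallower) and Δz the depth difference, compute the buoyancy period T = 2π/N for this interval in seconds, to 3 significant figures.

183 s

Δρ = 1028.675 − 1026.465 = 2.210 kg m⁻³ over Δz = 113 − 95 = 18 m.
N² = (9.81/1025) × (2.210/18) = 1.1751 × 10⁻³ s⁻².
N = √(1.1751 × 10⁻³) = 0.034280 rad s⁻¹, so T = 2π/N = 183.29 s ≈ 183 s.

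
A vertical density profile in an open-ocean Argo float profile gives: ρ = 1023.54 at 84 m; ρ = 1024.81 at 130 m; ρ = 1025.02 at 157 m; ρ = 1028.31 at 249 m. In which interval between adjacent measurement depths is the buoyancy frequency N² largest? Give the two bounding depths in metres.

Compute the density gradient over each adjacent pair:
  84–130 m: Δρ/Δz = 1.27/46 = 0.028 kg m⁻⁴
  130–157 m: Δρ/Δz = 0.21/27 = 7.8 × 10⁻³ kg m⁻⁴
  157–249 m: Δρ/Δz = 3.29/92 = 0.036 kg m⁻⁴
The largest gradient is in the 157–249 m interval — the pycnocline.

157–249 m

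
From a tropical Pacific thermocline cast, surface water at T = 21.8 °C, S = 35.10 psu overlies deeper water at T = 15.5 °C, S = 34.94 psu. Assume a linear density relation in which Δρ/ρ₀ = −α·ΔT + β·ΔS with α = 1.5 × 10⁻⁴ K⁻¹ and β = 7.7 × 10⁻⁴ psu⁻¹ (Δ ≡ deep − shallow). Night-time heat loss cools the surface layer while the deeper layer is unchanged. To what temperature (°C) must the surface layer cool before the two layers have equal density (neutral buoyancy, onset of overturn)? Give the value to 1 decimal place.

16.3 °C

Neutral buoyancy requires Δρ = 0, i.e. −α(T_deep − T_surf′) + β(S_deep − S_surf) = 0.
T_surf′ = T_deep − (β/α)·ΔS = 15.5 − (7.7 × 10⁻⁴/1.5 × 10⁻⁴)·(-0.16) = 16.321 °C.
Cooling required: 21.8 − (16.321) = 5.479 °C.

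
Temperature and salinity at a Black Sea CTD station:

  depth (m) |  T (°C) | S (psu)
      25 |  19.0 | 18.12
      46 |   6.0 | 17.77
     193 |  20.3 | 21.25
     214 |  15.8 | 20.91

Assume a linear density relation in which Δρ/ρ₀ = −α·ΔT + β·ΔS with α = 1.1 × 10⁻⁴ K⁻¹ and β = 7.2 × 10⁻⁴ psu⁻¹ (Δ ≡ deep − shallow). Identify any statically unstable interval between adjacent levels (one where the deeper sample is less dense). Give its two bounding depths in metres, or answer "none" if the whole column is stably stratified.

none

Evaluate Δρ/ρ₀ = −αΔT + βΔS across each adjacent pair:
  25–46 m: −αΔT+βΔS = −(1.1 × 10⁻⁴)(-13.0)+(7.2 × 10⁻⁴)(-0.35) = 1.2 × 10⁻³ → stable
  46–193 m: −αΔT+βΔS = −(1.1 × 10⁻⁴)(+14.3)+(7.2 × 10⁻⁴)(+3.48) = 9.3 × 10⁻⁴ → stable
  193–214 m: −αΔT+βΔS = −(1.1 × 10⁻⁴)(-4.5)+(7.2 × 10⁻⁴)(-0.34) = 2.5 × 10⁻⁴ → stable
Every interval has Δρ > 0: the column is stably stratified throughout.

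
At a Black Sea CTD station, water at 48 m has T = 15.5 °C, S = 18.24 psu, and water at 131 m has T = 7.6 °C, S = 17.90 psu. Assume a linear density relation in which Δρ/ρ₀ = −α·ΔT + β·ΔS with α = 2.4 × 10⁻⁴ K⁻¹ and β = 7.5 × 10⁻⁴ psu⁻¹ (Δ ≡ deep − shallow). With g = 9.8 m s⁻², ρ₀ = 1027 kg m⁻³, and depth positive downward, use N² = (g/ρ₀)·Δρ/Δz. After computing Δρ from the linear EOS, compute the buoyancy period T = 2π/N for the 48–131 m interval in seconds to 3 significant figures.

ΔT = -7.9 K, ΔS = -0.34 psu (deep − shallow).
Δρ/ρ₀ = −αΔT + βΔS = 1.896 × 10⁻³ − 2.55 × 10⁻⁴ = 1.641 × 10⁻³, so Δρ ≈ 1.685 kg m⁻³.
N² = (g/ρ₀)·Δρ/Δz = g·(Δρ/ρ₀)/Δz = 9.8 × 1.641 × 10⁻³ / 83 = 1.9376 × 10⁻⁴ s⁻².
N = √(1.9376 × 10⁻⁴) = 0.013920 rad s⁻¹ → T = 2π/N = 451.38 s ≈ 451 s.

451 s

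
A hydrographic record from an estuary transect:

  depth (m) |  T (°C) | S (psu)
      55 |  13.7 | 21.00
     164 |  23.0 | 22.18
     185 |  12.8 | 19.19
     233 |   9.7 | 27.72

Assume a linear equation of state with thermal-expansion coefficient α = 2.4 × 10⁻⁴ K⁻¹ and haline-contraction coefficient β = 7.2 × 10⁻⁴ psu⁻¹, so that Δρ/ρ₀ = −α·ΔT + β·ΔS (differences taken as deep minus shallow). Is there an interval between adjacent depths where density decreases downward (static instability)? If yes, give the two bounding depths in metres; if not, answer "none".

Evaluate Δρ/ρ₀ = −αΔT + βΔS across each adjacent pair:
  55–164 m: −αΔT+βΔS = −(2.4 × 10⁻⁴)(+9.3)+(7.2 × 10⁻⁴)(+1.18) = -1.4 × 10⁻³ → UNSTABLE
  164–185 m: −αΔT+βΔS = −(2.4 × 10⁻⁴)(-10.2)+(7.2 × 10⁻⁴)(-2.99) = 3.0 × 10⁻⁴ → stable
  185–233 m: −αΔT+βΔS = −(2.4 × 10⁻⁴)(-3.1)+(7.2 × 10⁻⁴)(+8.53) = 6.9 × 10⁻³ → stable
The 55–164 m interval has Δρ < 0: lighter water underlies denser water.

55–164 m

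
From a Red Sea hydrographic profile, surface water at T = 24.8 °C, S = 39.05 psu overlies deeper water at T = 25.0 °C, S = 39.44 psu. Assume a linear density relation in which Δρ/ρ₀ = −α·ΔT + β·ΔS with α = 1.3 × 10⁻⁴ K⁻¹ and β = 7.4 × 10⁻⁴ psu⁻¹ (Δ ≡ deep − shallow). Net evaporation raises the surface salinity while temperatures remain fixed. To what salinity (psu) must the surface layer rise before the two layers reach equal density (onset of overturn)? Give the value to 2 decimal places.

39.40 psu

Neutral buoyancy requires −α(T_deep − T_surf) + β(S_deep − S_surf′) = 0.
S_surf′ = S_deep − (α/β)·ΔT = 39.44 − (1.3 × 10⁻⁴/7.4 × 10⁻⁴)·(+0.2) = 39.4049 psu.
Increase required: 39.4049 − 39.05 = 0.3549 psu.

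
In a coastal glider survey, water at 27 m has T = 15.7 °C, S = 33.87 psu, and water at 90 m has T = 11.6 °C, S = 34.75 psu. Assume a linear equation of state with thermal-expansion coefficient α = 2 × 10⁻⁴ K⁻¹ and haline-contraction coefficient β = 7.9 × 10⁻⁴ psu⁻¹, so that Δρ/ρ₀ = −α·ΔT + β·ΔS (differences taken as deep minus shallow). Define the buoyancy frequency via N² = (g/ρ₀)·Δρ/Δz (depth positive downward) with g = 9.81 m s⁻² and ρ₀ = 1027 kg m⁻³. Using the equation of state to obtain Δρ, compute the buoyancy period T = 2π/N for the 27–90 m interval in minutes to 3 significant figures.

ΔT = -4.1 K, ΔS = +0.88 psu (deep − shallow).
Δρ/ρ₀ = −αΔT + βΔS = 8.20 × 10⁻⁴ + 6.952 × 10⁻⁴ = 1.5152 × 10⁻³, so Δρ ≈ 1.556 kg m⁻³.
N² = (g/ρ₀)·Δρ/Δz = g·(Δρ/ρ₀)/Δz = 9.81 × 1.5152 × 10⁻³ / 63 = 2.3594 × 10⁻⁴ s⁻².
N = √(2.3594 × 10⁻⁴) = 0.015360 rad s⁻¹ → T = 2π/N = 409.06 s = 6.8177 min ≈ 6.82 min.

6.82 min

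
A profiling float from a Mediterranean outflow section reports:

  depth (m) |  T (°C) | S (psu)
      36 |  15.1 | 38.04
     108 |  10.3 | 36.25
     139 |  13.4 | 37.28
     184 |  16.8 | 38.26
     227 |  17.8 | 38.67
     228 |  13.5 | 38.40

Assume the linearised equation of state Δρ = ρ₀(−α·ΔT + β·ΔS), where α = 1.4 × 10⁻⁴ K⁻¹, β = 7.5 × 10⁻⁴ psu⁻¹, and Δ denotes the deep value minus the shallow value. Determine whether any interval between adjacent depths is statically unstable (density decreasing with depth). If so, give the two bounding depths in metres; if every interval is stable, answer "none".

Evaluate Δρ/ρ₀ = −αΔT + βΔS across each adjacent pair:
  36–108 m: −αΔT+βΔS = −(1.4 × 10⁻⁴)(-4.8)+(7.5 × 10⁻⁴)(-1.79) = -6.7 × 10⁻⁴ → UNSTABLE
  108–139 m: −αΔT+βΔS = −(1.4 × 10⁻⁴)(+3.1)+(7.5 × 10⁻⁴)(+1.03) = 3.4 × 10⁻⁴ → stable
  139–184 m: −αΔT+βΔS = −(1.4 × 10⁻⁴)(+3.4)+(7.5 × 10⁻⁴)(+0.98) = 2.6 × 10⁻⁴ → stable
  184–227 m: −αΔT+βΔS = −(1.4 × 10⁻⁴)(+1.0)+(7.5 × 10⁻⁴)(+0.41) = 1.7 × 10⁻⁴ → stable
  227–228 m: −αΔT+βΔS = −(1.4 × 10⁻⁴)(-4.3)+(7.5 × 10⁻⁴)(-0.27) = 4.0 × 10⁻⁴ → stable
The 36–108 m interval has Δρ < 0: lighter water underlies denser water.

36–108 m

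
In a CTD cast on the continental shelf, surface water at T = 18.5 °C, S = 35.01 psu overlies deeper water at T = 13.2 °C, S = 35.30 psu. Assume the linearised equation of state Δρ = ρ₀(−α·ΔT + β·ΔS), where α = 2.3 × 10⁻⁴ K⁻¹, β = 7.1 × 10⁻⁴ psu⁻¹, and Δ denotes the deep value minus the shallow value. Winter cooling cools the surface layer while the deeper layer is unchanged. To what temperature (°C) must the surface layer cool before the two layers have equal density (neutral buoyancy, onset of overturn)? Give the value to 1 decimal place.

12.3 °C

Neutral buoyancy requires Δρ = 0, i.e. −α(T_deep − T_surf′) + β(S_deep − S_surf) = 0.
T_surf′ = T_deep − (β/α)·ΔS = 13.2 − (7.1 × 10⁻⁴/2.3 × 10⁻⁴)·(+0.29) = 12.305 °C.
Cooling required: 18.5 − (12.305) = 6.195 °C.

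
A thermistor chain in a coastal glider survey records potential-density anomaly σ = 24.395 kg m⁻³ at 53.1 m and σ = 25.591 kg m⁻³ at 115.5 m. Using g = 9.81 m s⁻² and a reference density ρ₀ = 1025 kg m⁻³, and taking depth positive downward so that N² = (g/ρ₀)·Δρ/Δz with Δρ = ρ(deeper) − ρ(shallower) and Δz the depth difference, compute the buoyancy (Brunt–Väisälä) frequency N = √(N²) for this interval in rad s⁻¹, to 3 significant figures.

Δρ = 1025.591 − 1024.395 = 1.196 kg m⁻³ over Δz = 115.5 − 53.1 = 62.4 m.
N² = (9.81/1025) × (1.196/62.4) = 1.8344 × 10⁻⁴ s⁻².
N = √(1.8344 × 10⁻⁴) = 0.013544 rad s⁻¹ ≈ 0.0135 rad s⁻¹.

0.0135 rad s⁻¹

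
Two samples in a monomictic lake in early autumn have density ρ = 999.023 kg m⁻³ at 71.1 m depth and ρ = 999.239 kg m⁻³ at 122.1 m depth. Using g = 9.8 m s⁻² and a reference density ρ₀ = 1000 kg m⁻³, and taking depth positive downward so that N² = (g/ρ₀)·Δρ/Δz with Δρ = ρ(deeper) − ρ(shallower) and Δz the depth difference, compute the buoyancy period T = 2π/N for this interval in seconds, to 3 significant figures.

975 s

Δρ = 999.239 − 999.023 = 0.216 kg m⁻³ over Δz = 122.1 − 71.1 = 51 m.
N² = (9.8/1000) × (0.216/51) = 4.1506 × 10⁻⁵ s⁻².
N = √(4.1506 × 10⁻⁵) = 6.4425 × 10⁻³ rad s⁻¹, so T = 2π/N = 975.27 s ≈ 975 s.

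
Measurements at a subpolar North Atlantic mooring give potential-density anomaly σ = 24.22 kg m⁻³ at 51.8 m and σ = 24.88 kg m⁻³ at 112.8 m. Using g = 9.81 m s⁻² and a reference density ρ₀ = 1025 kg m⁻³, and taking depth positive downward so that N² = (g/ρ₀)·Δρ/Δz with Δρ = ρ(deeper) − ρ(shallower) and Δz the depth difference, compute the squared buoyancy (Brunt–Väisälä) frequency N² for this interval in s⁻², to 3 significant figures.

1.04 × 10⁻⁴ s⁻²

Δρ = 1024.88 − 1024.22 = 0.66 kg m⁻³ over Δz = 112.8 − 51.8 = 61 m.
N² = (9.81/1025) × (0.66/61) = 1.0355 × 10⁻⁴ s⁻² ≈ 1.04 × 10⁻⁴ s⁻².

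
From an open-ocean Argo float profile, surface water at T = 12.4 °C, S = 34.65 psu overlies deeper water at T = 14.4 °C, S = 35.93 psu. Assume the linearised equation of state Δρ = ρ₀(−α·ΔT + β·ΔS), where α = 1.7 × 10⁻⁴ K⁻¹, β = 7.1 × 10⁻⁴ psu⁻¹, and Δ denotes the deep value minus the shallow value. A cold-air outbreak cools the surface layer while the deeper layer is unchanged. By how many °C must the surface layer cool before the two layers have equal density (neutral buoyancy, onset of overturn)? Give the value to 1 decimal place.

3.3 °C

Neutral buoyancy requires Δρ = 0, i.e. −α(T_deep − T_surf′) + β(S_deep − S_surf) = 0.
T_surf′ = T_deep − (β/α)·ΔS = 14.4 − (7.1 × 10⁻⁴/1.7 × 10⁻⁴)·(+1.28) = 9.054 °C.
Cooling required: 12.4 − (9.054) = 3.346 °C.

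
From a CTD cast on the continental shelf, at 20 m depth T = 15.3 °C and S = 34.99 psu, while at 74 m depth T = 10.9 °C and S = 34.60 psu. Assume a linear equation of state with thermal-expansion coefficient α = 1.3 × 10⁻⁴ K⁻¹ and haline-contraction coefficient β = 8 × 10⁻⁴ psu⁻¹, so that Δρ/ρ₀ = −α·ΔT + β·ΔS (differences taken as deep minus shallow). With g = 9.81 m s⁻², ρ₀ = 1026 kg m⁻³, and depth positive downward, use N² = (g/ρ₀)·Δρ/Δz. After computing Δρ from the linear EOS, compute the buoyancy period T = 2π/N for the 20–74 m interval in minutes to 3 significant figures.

ΔT = -4.4 K, ΔS = -0.39 psu (deep − shallow).
Δρ/ρ₀ = −αΔT + βΔS = 5.72 × 10⁻⁴ − 3.12 × 10⁻⁴ = 2.60 × 10⁻⁴, so Δρ ≈ 0.2668 kg m⁻³.
N² = (g/ρ₀)·Δρ/Δz = g·(Δρ/ρ₀)/Δz = 9.81 × 2.60 × 10⁻⁴ / 54 = 4.7233 × 10⁻⁵ s⁻².
N = √(4.7233 × 10⁻⁵) = 6.8726 × 10⁻³ rad s⁻¹ → T = 2π/N = 914.24 s = 15.237 min ≈ 15.2 min.

15.2 min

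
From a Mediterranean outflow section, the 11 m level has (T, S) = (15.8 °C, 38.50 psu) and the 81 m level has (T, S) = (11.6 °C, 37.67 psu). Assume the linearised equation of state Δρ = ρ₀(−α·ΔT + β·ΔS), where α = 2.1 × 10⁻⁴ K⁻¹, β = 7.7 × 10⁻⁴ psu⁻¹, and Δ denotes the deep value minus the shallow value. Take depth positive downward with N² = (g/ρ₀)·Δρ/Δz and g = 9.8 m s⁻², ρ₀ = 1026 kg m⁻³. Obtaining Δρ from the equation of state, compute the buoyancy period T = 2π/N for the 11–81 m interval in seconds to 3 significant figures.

ΔT = -4.2 K, ΔS = -0.83 psu (deep − shallow).
Δρ/ρ₀ = −αΔT + βΔS = 8.82 × 10⁻⁴ − 6.391 × 10⁻⁴ = 2.429 × 10⁻⁴, so Δρ ≈ 0.2492 kg m⁻³.
N² = (g/ρ₀)·Δρ/Δz = g·(Δρ/ρ₀)/Δz = 9.8 × 2.429 × 10⁻⁴ / 70 = 3.4006 × 10⁻⁵ s⁻².
N = √(3.4006 × 10⁻⁵) = 5.8315 × 10⁻³ rad s⁻¹ → T = 2π/N = 1.0775 × 10³ s ≈ 1.08 × 10³ s.

1.08 × 10³ s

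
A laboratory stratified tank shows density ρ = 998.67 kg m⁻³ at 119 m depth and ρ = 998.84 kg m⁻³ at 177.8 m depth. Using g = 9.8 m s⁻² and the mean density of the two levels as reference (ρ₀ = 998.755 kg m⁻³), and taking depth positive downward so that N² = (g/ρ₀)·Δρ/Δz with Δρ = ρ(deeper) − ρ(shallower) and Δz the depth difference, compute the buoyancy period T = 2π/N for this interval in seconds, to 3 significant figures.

1.18 × 10³ s

Δρ = 998.84 − 998.67 = 0.17 kg m⁻³ over Δz = 177.8 − 119 = 58.8 m.
N² = (9.8/998.755) × (0.17/58.8) = 2.8369 × 10⁻⁵ s⁻².
N = √(2.8369 × 10⁻⁵) = 5.3263 × 10⁻³ rad s⁻¹, so T = 2π/N = 1.1797 × 10³ s ≈ 1.18 × 10³ s.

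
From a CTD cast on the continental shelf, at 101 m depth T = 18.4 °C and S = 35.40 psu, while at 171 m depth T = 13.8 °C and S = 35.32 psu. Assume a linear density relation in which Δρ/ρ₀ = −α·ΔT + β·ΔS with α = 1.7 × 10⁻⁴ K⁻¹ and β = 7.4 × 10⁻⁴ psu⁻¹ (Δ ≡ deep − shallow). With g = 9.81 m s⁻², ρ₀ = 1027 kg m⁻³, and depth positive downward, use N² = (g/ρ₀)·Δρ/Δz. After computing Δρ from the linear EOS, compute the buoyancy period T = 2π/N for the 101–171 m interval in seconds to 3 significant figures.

ΔT = -4.6 K, ΔS = -0.08 psu (deep − shallow).
Δρ/ρ₀ = −αΔT + βΔS = 7.82 × 10⁻⁴ − 5.92 × 10⁻⁵ = 7.228 × 10⁻⁴, so Δρ ≈ 0.7423 kg m⁻³.
N² = (g/ρ₀)·Δρ/Δz = g·(Δρ/ρ₀)/Δz = 9.81 × 7.228 × 10⁻⁴ / 70 = 1.0130 × 10⁻⁴ s⁻².
N = √(1.0130 × 10⁻⁴) = 0.010065 rad s⁻¹ → T = 2π/N = 624.26 s ≈ 624 s.

624 s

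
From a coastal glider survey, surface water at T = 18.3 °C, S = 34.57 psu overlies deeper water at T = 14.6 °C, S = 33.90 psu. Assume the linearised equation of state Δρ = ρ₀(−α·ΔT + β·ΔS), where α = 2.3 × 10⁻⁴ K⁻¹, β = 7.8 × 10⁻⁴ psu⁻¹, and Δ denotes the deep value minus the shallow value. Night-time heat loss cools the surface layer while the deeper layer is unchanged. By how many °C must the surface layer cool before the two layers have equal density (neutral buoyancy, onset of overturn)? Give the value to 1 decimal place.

1.4 °C

Neutral buoyancy requires Δρ = 0, i.e. −α(T_deep − T_surf′) + β(S_deep − S_surf) = 0.
T_surf′ = T_deep − (β/α)·ΔS = 14.6 − (7.8 × 10⁻⁴/2.3 × 10⁻⁴)·(-0.67) = 16.872 °C.
Cooling required: 18.3 − (16.872) = 1.428 °C.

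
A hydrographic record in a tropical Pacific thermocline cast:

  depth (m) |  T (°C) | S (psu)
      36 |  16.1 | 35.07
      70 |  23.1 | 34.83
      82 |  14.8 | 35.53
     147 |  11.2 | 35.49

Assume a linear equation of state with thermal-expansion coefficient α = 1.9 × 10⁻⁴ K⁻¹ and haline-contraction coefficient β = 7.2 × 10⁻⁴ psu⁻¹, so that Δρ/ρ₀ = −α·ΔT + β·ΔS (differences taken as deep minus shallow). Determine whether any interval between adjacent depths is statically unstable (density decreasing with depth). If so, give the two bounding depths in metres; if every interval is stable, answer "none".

Evaluate Δρ/ρ₀ = −αΔT + βΔS across each adjacent pair:
  36–70 m: −αΔT+βΔS = −(1.9 × 10⁻⁴)(+7.0)+(7.2 × 10⁻⁴)(-0.24) = -1.5 × 10⁻³ → UNSTABLE
  70–82 m: −αΔT+βΔS = −(1.9 × 10⁻⁴)(-8.3)+(7.2 × 10⁻⁴)(+0.70) = 2.1 × 10⁻³ → stable
  82–147 m: −αΔT+βΔS = −(1.9 × 10⁻⁴)(-3.6)+(7.2 × 10⁻⁴)(-0.04) = 6.6 × 10⁻⁴ → stable
The 36–70 m interval has Δρ < 0: lighter water underlies denser water.

36–70 m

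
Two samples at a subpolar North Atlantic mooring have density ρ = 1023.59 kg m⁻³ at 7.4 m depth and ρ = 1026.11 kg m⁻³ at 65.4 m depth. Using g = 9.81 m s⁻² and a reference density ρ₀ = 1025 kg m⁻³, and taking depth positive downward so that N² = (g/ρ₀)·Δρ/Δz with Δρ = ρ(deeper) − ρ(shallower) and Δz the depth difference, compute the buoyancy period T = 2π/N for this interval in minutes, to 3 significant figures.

5.14 min

Δρ = 1026.11 − 1023.59 = 2.52 kg m⁻³ over Δz = 65.4 − 7.4 = 58 m.
N² = (9.81/1025) × (2.52/58) = 4.1583 × 10⁻⁴ s⁻².
N = √(4.1583 × 10⁻⁴) = 0.020392 rad s⁻¹, so T = 2π/N = 308.12 s = 5.1353 min ≈ 5.14 min.
A positive N² confirms static stability across the interval.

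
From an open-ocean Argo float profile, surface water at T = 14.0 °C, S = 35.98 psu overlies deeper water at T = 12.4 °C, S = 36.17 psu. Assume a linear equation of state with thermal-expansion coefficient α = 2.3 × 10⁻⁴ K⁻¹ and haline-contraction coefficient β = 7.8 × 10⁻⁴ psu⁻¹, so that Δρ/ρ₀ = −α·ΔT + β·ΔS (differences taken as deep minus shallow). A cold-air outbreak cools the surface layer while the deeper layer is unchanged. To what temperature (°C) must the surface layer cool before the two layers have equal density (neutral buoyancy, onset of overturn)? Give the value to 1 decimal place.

11.8 °C

Neutral buoyancy requires Δρ = 0, i.e. −α(T_deep − T_surf′) + β(S_deep − S_surf) = 0.
T_surf′ = T_deep − (β/α)·ΔS = 12.4 − (7.8 × 10⁻⁴/2.3 × 10⁻⁴)·(+0.19) = 11.756 °C.
Cooling required: 14.0 − (11.756) = 2.244 °C.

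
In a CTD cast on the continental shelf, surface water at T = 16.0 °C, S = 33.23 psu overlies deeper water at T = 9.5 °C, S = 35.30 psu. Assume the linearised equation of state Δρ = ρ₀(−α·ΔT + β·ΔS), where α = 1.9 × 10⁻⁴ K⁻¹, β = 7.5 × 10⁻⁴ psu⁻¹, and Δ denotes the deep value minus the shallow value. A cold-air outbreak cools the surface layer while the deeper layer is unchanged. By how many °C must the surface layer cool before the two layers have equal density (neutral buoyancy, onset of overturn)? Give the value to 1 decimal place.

14.7 °C

Neutral buoyancy requires Δρ = 0, i.e. −α(T_deep − T_surf′) + β(S_deep − S_surf) = 0.
T_surf′ = T_deep − (β/α)·ΔS = 9.5 − (7.5 × 10⁻⁴/1.9 × 10⁻⁴)·(+2.07) = 1.329 °C.
Cooling required: 16.0 − (1.329) = 14.671 °C.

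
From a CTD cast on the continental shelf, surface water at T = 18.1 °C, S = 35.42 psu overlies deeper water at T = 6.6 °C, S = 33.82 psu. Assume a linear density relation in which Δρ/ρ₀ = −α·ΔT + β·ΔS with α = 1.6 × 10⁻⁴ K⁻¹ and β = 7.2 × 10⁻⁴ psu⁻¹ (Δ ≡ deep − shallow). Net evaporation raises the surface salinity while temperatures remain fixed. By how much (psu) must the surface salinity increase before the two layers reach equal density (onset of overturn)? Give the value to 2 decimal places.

0.96 psu

Neutral buoyancy requires −α(T_deep − T_surf) + β(S_deep − S_surf′) = 0.
S_surf′ = S_deep − (α/β)·ΔT = 33.82 − (1.6 × 10⁻⁴/7.2 × 10⁻⁴)·(-11.5) = 36.3756 psu.
Increase required: 36.3756 − 35.42 = 0.9556 psu.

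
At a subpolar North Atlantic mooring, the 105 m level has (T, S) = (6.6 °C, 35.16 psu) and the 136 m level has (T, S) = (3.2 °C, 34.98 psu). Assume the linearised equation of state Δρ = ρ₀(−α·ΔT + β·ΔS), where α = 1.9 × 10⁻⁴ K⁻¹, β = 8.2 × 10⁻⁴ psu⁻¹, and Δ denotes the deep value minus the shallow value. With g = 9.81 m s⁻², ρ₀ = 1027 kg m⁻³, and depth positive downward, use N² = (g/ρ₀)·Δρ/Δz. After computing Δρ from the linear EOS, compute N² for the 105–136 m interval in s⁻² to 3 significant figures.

1.58 × 10⁻⁴ s⁻²

ΔT = -3.4 K, ΔS = -0.18 psu (deep − shallow).
Δρ/ρ₀ = −αΔT + βΔS = 6.46 × 10⁻⁴ − 1.476 × 10⁻⁴ = 4.984 × 10⁻⁴, so Δρ ≈ 0.5119 kg m⁻³.
N² = (g/ρ₀)·Δρ/Δz = g·(Δρ/ρ₀)/Δz = 9.81 × 4.984 × 10⁻⁴ / 31 = 1.5772 × 10⁻⁴ s⁻² ≈ 1.58 × 10⁻⁴ s⁻².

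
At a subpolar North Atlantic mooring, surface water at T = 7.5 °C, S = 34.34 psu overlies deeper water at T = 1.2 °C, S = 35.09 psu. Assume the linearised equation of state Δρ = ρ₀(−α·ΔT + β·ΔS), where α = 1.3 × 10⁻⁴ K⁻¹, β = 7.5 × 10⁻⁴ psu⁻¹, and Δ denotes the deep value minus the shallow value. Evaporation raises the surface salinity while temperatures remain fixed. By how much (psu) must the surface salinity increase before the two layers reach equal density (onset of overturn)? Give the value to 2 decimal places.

Neutral buoyancy requires −α(T_deep − T_surf) + β(S_deep − S_surf′) = 0.
S_surf′ = S_deep − (α/β)·ΔT = 35.09 − (1.3 × 10⁻⁴/7.5 × 10⁻⁴)·(-6.3) = 36.1820 psu.
Increase required: 36.1820 − 34.34 = 1.8420 psu.

1.84 psu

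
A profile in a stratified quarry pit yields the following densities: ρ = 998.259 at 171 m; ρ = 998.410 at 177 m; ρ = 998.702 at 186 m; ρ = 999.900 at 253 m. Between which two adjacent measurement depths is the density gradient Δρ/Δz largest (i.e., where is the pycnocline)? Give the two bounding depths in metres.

Compute the density gradient over each adjacent pair:
  171–177 m: Δρ/Δz = 0.151/6 = 0.025 kg m⁻⁴
  177–186 m: Δρ/Δz = 0.292/9 = 0.032 kg m⁻⁴
  186–253 m: Δρ/Δz = 1.198/67 = 0.018 kg m⁻⁴
The largest gradient is in the 177–186 m interval — the pycnocline.

177–186 m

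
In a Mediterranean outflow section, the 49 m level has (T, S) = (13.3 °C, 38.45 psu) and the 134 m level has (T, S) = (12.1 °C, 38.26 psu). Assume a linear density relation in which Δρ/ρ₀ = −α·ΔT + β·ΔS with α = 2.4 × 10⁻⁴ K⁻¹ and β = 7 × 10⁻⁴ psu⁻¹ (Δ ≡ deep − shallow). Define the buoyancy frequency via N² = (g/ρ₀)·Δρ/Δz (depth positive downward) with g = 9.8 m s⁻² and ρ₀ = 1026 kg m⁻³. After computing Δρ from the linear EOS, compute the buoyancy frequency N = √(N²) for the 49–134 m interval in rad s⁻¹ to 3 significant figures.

ΔT = -1.2 K, ΔS = -0.19 psu (deep − shallow).
Δρ/ρ₀ = −αΔT + βΔS = 2.88 × 10⁻⁴ − 1.33 × 10⁻⁴ = 1.55 × 10⁻⁴, so Δρ ≈ 0.1590 kg m⁻³.
N² = (g/ρ₀)·Δρ/Δz = g·(Δρ/ρ₀)/Δz = 9.8 × 1.55 × 10⁻⁴ / 85 = 1.7871 × 10⁻⁵ s⁻².
N = √(1.7871 × 10⁻⁵) = 4.2274 × 10⁻³ rad s⁻¹ ≈ 4.23 × 10⁻³ rad s⁻¹.

4.23 × 10⁻³ rad s⁻¹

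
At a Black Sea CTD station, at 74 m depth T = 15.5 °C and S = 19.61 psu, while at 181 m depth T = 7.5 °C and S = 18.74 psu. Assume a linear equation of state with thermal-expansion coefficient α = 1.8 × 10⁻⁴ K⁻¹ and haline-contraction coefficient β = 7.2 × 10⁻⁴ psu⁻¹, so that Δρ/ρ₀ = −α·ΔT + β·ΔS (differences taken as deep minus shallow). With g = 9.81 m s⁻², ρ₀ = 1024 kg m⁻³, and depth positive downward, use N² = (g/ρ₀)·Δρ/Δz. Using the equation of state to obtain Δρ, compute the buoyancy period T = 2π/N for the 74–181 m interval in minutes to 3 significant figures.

12.1 min

ΔT = -8.0 K, ΔS = -0.87 psu (deep − shallow).
Δρ/ρ₀ = −αΔT + βΔS = 1.44 × 10⁻³ − 6.264 × 10⁻⁴ = 8.136 × 10⁻⁴, so Δρ ≈ 0.8331 kg m⁻³.
N² = (g/ρ₀)·Δρ/Δz = g·(Δρ/ρ₀)/Δz = 9.81 × 8.136 × 10⁻⁴ / 107 = 7.4593 × 10⁻⁵ s⁻².
N = √(7.4593 × 10⁻⁵) = 8.6367 × 10⁻³ rad s⁻¹ → T = 2π/N = 727.50 s = 12.125 min ≈ 12.1 min.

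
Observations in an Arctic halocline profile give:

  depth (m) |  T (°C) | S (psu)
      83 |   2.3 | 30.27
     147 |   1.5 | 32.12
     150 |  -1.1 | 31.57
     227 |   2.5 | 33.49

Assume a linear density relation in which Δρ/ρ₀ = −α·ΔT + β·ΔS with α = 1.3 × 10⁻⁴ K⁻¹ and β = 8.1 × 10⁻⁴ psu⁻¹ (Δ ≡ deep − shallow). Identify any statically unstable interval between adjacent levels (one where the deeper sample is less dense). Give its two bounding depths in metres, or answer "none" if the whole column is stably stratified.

147–150 m

Evaluate Δρ/ρ₀ = −αΔT + βΔS across each adjacent pair:
  83–147 m: −αΔT+βΔS = −(1.3 × 10⁻⁴)(-0.8)+(8.1 × 10⁻⁴)(+1.85) = 1.6 × 10⁻³ → stable
  147–150 m: −αΔT+βΔS = −(1.3 × 10⁻⁴)(-2.6)+(8.1 × 10⁻⁴)(-0.55) = -1.1 × 10⁻⁴ → UNSTABLE
  150–227 m: −αΔT+βΔS = −(1.3 × 10⁻⁴)(+3.6)+(8.1 × 10⁻⁴)(+1.92) = 1.1 × 10⁻³ → stable
The 147–150 m interval has Δρ < 0: lighter water underlies denser water.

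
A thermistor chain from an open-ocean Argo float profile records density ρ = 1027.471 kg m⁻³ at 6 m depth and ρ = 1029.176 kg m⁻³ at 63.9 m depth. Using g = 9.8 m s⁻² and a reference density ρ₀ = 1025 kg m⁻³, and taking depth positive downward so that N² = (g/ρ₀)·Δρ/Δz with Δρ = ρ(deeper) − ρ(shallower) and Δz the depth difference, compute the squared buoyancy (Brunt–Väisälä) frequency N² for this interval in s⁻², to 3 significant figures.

Δρ = 1029.176 − 1027.471 = 1.705 kg m⁻³ over Δz = 63.9 − 6 = 57.9 m.
N² = (9.8/1025) × (1.705/57.9) = 2.8155 × 10⁻⁴ s⁻² ≈ 2.82 × 10⁻⁴ s⁻².

2.82 × 10⁻⁴ s⁻²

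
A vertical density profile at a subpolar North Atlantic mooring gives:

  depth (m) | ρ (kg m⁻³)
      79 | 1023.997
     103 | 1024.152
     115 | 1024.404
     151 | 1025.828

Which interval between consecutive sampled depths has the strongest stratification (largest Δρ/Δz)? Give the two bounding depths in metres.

Compute the density gradient over each adjacent pair:
  79–103 m: Δρ/Δz = 0.155/24 = 6.5 × 10⁻³ kg m⁻⁴
  103–115 m: Δρ/Δz = 0.252/12 = 0.021 kg m⁻⁴
  115–151 m: Δρ/Δz = 1.424/36 = 0.040 kg m⁻⁴
The largest gradient is in the 115–151 m interval — the pycnocline.

115–151 m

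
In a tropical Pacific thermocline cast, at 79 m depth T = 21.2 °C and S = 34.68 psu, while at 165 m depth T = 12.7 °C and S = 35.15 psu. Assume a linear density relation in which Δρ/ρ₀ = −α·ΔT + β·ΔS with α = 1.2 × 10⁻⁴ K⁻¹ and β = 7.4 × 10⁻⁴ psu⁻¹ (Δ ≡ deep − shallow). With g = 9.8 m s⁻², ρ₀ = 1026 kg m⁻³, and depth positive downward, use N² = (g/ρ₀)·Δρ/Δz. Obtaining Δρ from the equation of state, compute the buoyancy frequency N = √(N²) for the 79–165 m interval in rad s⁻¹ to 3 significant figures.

0.0125 rad s⁻¹

ΔT = -8.5 K, ΔS = +0.47 psu (deep − shallow).
Δρ/ρ₀ = −αΔT + βΔS = 1.02 × 10⁻³ + 3.478 × 10⁻⁴ = 1.3678 × 10⁻³, so Δρ ≈ 1.403 kg m⁻³.
N² = (g/ρ₀)·Δρ/Δz = g·(Δρ/ρ₀)/Δz = 9.8 × 1.3678 × 10⁻³ / 86 = 1.5587 × 10⁻⁴ s⁻².
N = √(1.5587 × 10⁻⁴) = 0.012485 rad s⁻¹ ≈ 0.0125 rad s⁻¹.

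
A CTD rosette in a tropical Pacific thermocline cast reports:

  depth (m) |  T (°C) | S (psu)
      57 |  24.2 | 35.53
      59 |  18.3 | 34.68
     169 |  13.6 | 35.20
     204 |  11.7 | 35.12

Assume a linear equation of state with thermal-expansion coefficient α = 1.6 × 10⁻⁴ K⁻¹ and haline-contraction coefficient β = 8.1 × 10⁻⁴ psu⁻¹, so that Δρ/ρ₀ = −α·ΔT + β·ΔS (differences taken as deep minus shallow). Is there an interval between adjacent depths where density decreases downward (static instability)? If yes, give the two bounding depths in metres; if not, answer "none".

Evaluate Δρ/ρ₀ = −αΔT + βΔS across each adjacent pair:
  57–59 m: −αΔT+βΔS = −(1.6 × 10⁻⁴)(-5.9)+(8.1 × 10⁻⁴)(-0.85) = 2.6 × 10⁻⁴ → stable
  59–169 m: −αΔT+βΔS = −(1.6 × 10⁻⁴)(-4.7)+(8.1 × 10⁻⁴)(+0.52) = 1.2 × 10⁻³ → stable
  169–204 m: −αΔT+βΔS = −(1.6 × 10⁻⁴)(-1.9)+(8.1 × 10⁻⁴)(-0.08) = 2.4 × 10⁻⁴ → stable
Every interval has Δρ > 0: the column is stably stratified throughout.

none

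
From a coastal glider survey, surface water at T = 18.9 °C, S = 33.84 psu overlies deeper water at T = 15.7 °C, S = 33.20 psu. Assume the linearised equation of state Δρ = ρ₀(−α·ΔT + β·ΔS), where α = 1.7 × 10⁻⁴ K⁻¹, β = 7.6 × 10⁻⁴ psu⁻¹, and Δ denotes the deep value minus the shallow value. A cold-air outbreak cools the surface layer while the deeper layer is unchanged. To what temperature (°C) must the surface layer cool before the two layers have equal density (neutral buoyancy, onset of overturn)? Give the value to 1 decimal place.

Neutral buoyancy requires Δρ = 0, i.e. −α(T_deep − T_surf′) + β(S_deep − S_surf) = 0.
T_surf′ = T_deep − (β/α)·ΔS = 15.7 − (7.6 × 10⁻⁴/1.7 × 10⁻⁴)·(-0.64) = 18.561 °C.
Cooling required: 18.9 − (18.561) = 0.339 °C.

18.6 °C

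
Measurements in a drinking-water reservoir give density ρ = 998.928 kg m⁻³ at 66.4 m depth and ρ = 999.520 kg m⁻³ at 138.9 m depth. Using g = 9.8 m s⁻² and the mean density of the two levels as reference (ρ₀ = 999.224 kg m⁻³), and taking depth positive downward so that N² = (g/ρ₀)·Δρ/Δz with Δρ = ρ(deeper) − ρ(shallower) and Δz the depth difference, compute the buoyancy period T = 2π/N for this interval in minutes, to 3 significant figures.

11.7 min

Δρ = 999.520 − 998.928 = 0.592 kg m⁻³ over Δz = 138.9 − 66.4 = 72.5 m.
N² = (9.8/999.224) × (0.592/72.5) = 8.0084 × 10⁻⁵ s⁻².
N = √(8.0084 × 10⁻⁵) = 8.9490 × 10⁻³ rad s⁻¹, so T = 2π/N = 702.11 s = 11.702 min ≈ 11.7 min.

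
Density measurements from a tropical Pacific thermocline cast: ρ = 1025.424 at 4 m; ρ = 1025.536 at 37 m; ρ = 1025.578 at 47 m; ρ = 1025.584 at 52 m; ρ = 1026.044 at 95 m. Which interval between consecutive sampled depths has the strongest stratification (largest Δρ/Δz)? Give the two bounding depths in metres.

52–95 m

Compute the density gradient over each adjacent pair:
  4–37 m: Δρ/Δz = 0.112/33 = 3.4 × 10⁻³ kg m⁻⁴
  37–47 m: Δρ/Δz = 0.042/10 = 4.2 × 10⁻³ kg m⁻⁴
  47–52 m: Δρ/Δz = 0.006/5 = 1.2 × 10⁻³ kg m⁻⁴
  52–95 m: Δρ/Δz = 0.460/43 = 0.011 kg m⁻⁴
The largest gradient is in the 52–95 m interval — the pycnocline.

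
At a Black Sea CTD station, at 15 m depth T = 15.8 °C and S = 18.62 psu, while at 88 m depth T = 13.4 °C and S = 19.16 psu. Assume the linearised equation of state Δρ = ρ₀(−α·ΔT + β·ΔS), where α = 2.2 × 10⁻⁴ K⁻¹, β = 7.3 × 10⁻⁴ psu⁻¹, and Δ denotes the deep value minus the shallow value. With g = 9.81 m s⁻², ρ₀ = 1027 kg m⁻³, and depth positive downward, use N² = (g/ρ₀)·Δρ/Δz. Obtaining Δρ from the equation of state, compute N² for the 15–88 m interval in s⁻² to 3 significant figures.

ΔT = -2.4 K, ΔS = +0.54 psu (deep − shallow).
Δρ/ρ₀ = −αΔT + βΔS = 5.28 × 10⁻⁴ + 3.942 × 10⁻⁴ = 9.222 × 10⁻⁴, so Δρ ≈ 0.9471 kg m⁻³.
N² = (g/ρ₀)·Δρ/Δz = g·(Δρ/ρ₀)/Δz = 9.81 × 9.222 × 10⁻⁴ / 73 = 1.2393 × 10⁻⁴ s⁻² ≈ 1.24 × 10⁻⁴ s⁻².

1.24 × 10⁻⁴ s⁻²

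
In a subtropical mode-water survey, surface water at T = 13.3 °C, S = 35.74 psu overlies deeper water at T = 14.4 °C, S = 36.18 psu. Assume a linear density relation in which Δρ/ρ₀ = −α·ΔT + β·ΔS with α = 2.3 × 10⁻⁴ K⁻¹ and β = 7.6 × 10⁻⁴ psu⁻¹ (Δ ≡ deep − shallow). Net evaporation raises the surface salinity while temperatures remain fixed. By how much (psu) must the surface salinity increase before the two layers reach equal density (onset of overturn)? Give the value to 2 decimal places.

Neutral buoyancy requires −α(T_deep − T_surf) + β(S_deep − S_surf′) = 0.
S_surf′ = S_deep − (α/β)·ΔT = 36.18 − (2.3 × 10⁻⁴/7.6 × 10⁻⁴)·(+1.1) = 35.8471 psu.
Increase required: 35.8471 − 35.74 = 0.1071 psu.

0.11 psu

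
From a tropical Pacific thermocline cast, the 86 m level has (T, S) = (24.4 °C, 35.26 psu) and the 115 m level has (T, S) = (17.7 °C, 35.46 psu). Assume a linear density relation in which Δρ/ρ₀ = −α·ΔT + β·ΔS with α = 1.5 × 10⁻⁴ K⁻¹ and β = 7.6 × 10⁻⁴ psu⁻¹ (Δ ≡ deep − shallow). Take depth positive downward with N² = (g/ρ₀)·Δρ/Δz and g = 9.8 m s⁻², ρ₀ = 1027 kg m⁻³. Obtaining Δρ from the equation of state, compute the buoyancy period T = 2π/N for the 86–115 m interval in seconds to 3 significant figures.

318 s

ΔT = -6.7 K, ΔS = +0.20 psu (deep − shallow).
Δρ/ρ₀ = −αΔT + βΔS = 1.005 × 10⁻³ + 1.52 × 10⁻⁴ = 1.157 × 10⁻³, so Δρ ≈ 1.188 kg m⁻³.
N² = (g/ρ₀)·Δρ/Δz = g·(Δρ/ρ₀)/Δz = 9.8 × 1.157 × 10⁻³ / 29 = 3.9099 × 10⁻⁴ s⁻².
N = √(3.9099 × 10⁻⁴) = 0.019773 rad s⁻¹ → T = 2π/N = 317.77 s ≈ 318 s.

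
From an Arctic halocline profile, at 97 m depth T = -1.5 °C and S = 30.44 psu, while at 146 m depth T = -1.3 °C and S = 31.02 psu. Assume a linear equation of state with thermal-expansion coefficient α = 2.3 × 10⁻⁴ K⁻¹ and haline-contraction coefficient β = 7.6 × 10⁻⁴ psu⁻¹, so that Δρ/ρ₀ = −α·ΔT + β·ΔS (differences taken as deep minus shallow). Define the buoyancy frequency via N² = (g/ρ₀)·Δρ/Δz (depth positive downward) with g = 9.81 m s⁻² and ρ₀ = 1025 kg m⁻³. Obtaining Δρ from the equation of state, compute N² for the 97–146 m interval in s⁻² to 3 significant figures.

7.90 × 10⁻⁵ s⁻²

ΔT = +0.2 K, ΔS = +0.58 psu (deep − shallow).
Δρ/ρ₀ = −αΔT + βΔS = -4.60 × 10⁻⁵ + 4.408 × 10⁻⁴ = 3.948 × 10⁻⁴, so Δρ ≈ 0.4047 kg m⁻³.
N² = (g/ρ₀)·Δρ/Δz = g·(Δρ/ρ₀)/Δz = 9.81 × 3.948 × 10⁻⁴ / 49 = 7.9041 × 10⁻⁵ s⁻² ≈ 7.90 × 10⁻⁵ s⁻².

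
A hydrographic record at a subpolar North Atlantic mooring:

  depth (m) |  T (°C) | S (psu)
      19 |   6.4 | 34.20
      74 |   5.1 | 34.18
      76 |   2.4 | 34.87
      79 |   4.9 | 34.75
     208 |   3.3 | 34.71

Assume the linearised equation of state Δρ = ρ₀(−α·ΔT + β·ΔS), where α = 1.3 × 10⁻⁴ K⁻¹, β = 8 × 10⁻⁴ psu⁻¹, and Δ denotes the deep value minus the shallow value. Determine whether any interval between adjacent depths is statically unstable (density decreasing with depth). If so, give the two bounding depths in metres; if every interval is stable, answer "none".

76–79 m

Evaluate Δρ/ρ₀ = −αΔT + βΔS across each adjacent pair:
  19–74 m: −αΔT+βΔS = −(1.3 × 10⁻⁴)(-1.3)+(8 × 10⁻⁴)(-0.02) = 1.5 × 10⁻⁴ → stable
  74–76 m: −αΔT+βΔS = −(1.3 × 10⁻⁴)(-2.7)+(8 × 10⁻⁴)(+0.69) = 9.0 × 10⁻⁴ → stable
  76–79 m: −αΔT+βΔS = −(1.3 × 10⁻⁴)(+2.5)+(8 × 10⁻⁴)(-0.12) = -4.2 × 10⁻⁴ → UNSTABLE
  79–208 m: −αΔT+βΔS = −(1.3 × 10⁻⁴)(-1.6)+(8 × 10⁻⁴)(-0.04) = 1.8 × 10⁻⁴ → stable
The 76–79 m interval has Δρ < 0: lighter water underlies denser water.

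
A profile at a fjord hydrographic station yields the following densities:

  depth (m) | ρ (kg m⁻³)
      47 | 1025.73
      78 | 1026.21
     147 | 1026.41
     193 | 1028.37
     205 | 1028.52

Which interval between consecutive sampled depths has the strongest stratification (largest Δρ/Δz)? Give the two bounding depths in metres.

Compute the density gradient over each adjacent pair:
  47–78 m: Δρ/Δz = 0.48/31 = 0.015 kg m⁻⁴
  78–147 m: Δρ/Δz = 0.20/69 = 2.9 × 10⁻³ kg m⁻⁴
  147–193 m: Δρ/Δz = 1.96/46 = 0.043 kg m⁻⁴
  193–205 m: Δρ/Δz = 0.15/12 = 0.012 kg m⁻⁴
The largest gradient is in the 147–193 m interval — the pycnocline.

147–193 m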